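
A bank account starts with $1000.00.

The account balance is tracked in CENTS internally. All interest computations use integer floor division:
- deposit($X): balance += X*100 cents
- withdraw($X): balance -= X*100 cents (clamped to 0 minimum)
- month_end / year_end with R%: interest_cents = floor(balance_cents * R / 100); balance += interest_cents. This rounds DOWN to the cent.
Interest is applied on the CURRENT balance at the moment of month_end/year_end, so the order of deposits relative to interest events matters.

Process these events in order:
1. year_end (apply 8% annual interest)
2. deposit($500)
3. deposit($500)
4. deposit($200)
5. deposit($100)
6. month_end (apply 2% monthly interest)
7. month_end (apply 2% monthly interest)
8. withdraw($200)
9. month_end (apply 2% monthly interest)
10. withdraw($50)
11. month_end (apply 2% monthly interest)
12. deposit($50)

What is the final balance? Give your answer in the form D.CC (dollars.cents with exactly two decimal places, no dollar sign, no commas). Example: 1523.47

After 1 (year_end (apply 8% annual interest)): balance=$1080.00 total_interest=$80.00
After 2 (deposit($500)): balance=$1580.00 total_interest=$80.00
After 3 (deposit($500)): balance=$2080.00 total_interest=$80.00
After 4 (deposit($200)): balance=$2280.00 total_interest=$80.00
After 5 (deposit($100)): balance=$2380.00 total_interest=$80.00
After 6 (month_end (apply 2% monthly interest)): balance=$2427.60 total_interest=$127.60
After 7 (month_end (apply 2% monthly interest)): balance=$2476.15 total_interest=$176.15
After 8 (withdraw($200)): balance=$2276.15 total_interest=$176.15
After 9 (month_end (apply 2% monthly interest)): balance=$2321.67 total_interest=$221.67
After 10 (withdraw($50)): balance=$2271.67 total_interest=$221.67
After 11 (month_end (apply 2% monthly interest)): balance=$2317.10 total_interest=$267.10
After 12 (deposit($50)): balance=$2367.10 total_interest=$267.10

Answer: 2367.10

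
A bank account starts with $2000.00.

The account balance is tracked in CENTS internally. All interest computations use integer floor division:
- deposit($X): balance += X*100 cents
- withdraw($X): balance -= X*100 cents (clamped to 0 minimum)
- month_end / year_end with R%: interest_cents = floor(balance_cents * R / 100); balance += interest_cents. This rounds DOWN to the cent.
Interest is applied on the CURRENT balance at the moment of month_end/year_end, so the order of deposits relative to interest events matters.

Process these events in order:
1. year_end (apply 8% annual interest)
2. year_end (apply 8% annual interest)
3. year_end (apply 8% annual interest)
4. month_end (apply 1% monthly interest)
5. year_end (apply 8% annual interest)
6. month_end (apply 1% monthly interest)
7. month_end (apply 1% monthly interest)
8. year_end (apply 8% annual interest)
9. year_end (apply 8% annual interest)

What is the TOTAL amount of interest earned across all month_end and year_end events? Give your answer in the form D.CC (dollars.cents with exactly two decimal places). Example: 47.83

After 1 (year_end (apply 8% annual interest)): balance=$2160.00 total_interest=$160.00
After 2 (year_end (apply 8% annual interest)): balance=$2332.80 total_interest=$332.80
After 3 (year_end (apply 8% annual interest)): balance=$2519.42 total_interest=$519.42
After 4 (month_end (apply 1% monthly interest)): balance=$2544.61 total_interest=$544.61
After 5 (year_end (apply 8% annual interest)): balance=$2748.17 total_interest=$748.17
After 6 (month_end (apply 1% monthly interest)): balance=$2775.65 total_interest=$775.65
After 7 (month_end (apply 1% monthly interest)): balance=$2803.40 total_interest=$803.40
After 8 (year_end (apply 8% annual interest)): balance=$3027.67 total_interest=$1027.67
After 9 (year_end (apply 8% annual interest)): balance=$3269.88 total_interest=$1269.88

Answer: 1269.88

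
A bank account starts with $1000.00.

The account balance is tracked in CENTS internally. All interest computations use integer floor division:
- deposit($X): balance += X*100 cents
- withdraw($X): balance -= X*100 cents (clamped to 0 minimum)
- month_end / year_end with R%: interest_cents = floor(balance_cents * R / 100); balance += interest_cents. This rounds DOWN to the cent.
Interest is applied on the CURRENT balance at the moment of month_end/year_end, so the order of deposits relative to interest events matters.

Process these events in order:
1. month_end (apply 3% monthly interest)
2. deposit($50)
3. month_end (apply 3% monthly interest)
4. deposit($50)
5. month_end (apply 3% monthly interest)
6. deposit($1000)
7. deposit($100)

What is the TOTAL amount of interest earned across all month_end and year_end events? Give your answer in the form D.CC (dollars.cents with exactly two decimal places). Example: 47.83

After 1 (month_end (apply 3% monthly interest)): balance=$1030.00 total_interest=$30.00
After 2 (deposit($50)): balance=$1080.00 total_interest=$30.00
After 3 (month_end (apply 3% monthly interest)): balance=$1112.40 total_interest=$62.40
After 4 (deposit($50)): balance=$1162.40 total_interest=$62.40
After 5 (month_end (apply 3% monthly interest)): balance=$1197.27 total_interest=$97.27
After 6 (deposit($1000)): balance=$2197.27 total_interest=$97.27
After 7 (deposit($100)): balance=$2297.27 total_interest=$97.27

Answer: 97.27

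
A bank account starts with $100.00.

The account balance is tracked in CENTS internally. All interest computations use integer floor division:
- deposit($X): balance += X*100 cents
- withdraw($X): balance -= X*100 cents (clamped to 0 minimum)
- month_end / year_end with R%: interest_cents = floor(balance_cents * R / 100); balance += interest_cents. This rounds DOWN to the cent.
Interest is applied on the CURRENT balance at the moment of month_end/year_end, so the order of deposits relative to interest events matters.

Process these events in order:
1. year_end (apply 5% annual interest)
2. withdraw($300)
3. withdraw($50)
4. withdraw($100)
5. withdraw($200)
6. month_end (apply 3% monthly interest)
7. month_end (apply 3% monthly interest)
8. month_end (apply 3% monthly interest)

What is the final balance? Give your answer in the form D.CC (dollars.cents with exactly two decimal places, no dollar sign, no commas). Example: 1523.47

Answer: 0.00

Derivation:
After 1 (year_end (apply 5% annual interest)): balance=$105.00 total_interest=$5.00
After 2 (withdraw($300)): balance=$0.00 total_interest=$5.00
After 3 (withdraw($50)): balance=$0.00 total_interest=$5.00
After 4 (withdraw($100)): balance=$0.00 total_interest=$5.00
After 5 (withdraw($200)): balance=$0.00 total_interest=$5.00
After 6 (month_end (apply 3% monthly interest)): balance=$0.00 total_interest=$5.00
After 7 (month_end (apply 3% monthly interest)): balance=$0.00 total_interest=$5.00
After 8 (month_end (apply 3% monthly interest)): balance=$0.00 total_interest=$5.00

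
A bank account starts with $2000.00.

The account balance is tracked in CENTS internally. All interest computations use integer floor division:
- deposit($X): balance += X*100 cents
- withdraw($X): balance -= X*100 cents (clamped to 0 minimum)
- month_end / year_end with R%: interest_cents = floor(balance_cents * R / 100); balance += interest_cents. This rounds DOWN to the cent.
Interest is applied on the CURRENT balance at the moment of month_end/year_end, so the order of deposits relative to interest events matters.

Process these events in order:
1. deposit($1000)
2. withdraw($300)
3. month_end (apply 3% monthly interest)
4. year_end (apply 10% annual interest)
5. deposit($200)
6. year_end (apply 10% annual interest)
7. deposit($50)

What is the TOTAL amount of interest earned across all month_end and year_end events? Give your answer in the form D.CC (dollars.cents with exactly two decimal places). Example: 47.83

Answer: 685.01

Derivation:
After 1 (deposit($1000)): balance=$3000.00 total_interest=$0.00
After 2 (withdraw($300)): balance=$2700.00 total_interest=$0.00
After 3 (month_end (apply 3% monthly interest)): balance=$2781.00 total_interest=$81.00
After 4 (year_end (apply 10% annual interest)): balance=$3059.10 total_interest=$359.10
After 5 (deposit($200)): balance=$3259.10 total_interest=$359.10
After 6 (year_end (apply 10% annual interest)): balance=$3585.01 total_interest=$685.01
After 7 (deposit($50)): balance=$3635.01 total_interest=$685.01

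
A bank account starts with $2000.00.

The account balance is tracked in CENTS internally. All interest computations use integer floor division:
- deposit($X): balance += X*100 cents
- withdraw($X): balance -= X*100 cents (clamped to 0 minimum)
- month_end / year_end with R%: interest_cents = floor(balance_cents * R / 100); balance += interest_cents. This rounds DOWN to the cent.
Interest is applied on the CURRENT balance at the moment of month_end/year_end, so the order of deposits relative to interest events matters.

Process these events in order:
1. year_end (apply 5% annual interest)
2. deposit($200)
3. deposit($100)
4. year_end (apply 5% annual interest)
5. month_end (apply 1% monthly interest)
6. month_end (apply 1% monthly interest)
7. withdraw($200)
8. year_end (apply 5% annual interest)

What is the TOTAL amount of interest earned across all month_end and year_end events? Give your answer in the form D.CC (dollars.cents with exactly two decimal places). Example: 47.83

After 1 (year_end (apply 5% annual interest)): balance=$2100.00 total_interest=$100.00
After 2 (deposit($200)): balance=$2300.00 total_interest=$100.00
After 3 (deposit($100)): balance=$2400.00 total_interest=$100.00
After 4 (year_end (apply 5% annual interest)): balance=$2520.00 total_interest=$220.00
After 5 (month_end (apply 1% monthly interest)): balance=$2545.20 total_interest=$245.20
After 6 (month_end (apply 1% monthly interest)): balance=$2570.65 total_interest=$270.65
After 7 (withdraw($200)): balance=$2370.65 total_interest=$270.65
After 8 (year_end (apply 5% annual interest)): balance=$2489.18 total_interest=$389.18

Answer: 389.18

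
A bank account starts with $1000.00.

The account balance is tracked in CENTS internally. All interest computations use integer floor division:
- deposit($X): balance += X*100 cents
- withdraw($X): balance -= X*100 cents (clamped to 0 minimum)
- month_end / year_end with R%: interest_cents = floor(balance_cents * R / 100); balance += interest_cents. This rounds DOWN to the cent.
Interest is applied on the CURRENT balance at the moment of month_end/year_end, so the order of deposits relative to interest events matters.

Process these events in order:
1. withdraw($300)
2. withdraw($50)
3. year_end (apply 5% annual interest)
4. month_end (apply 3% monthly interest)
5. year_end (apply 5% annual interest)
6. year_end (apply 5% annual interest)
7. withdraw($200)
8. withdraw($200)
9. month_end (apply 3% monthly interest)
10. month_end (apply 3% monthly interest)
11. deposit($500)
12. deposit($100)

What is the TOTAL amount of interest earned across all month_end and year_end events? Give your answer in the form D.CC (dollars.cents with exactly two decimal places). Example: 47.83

After 1 (withdraw($300)): balance=$700.00 total_interest=$0.00
After 2 (withdraw($50)): balance=$650.00 total_interest=$0.00
After 3 (year_end (apply 5% annual interest)): balance=$682.50 total_interest=$32.50
After 4 (month_end (apply 3% monthly interest)): balance=$702.97 total_interest=$52.97
After 5 (year_end (apply 5% annual interest)): balance=$738.11 total_interest=$88.11
After 6 (year_end (apply 5% annual interest)): balance=$775.01 total_interest=$125.01
After 7 (withdraw($200)): balance=$575.01 total_interest=$125.01
After 8 (withdraw($200)): balance=$375.01 total_interest=$125.01
After 9 (month_end (apply 3% monthly interest)): balance=$386.26 total_interest=$136.26
After 10 (month_end (apply 3% monthly interest)): balance=$397.84 total_interest=$147.84
After 11 (deposit($500)): balance=$897.84 total_interest=$147.84
After 12 (deposit($100)): balance=$997.84 total_interest=$147.84

Answer: 147.84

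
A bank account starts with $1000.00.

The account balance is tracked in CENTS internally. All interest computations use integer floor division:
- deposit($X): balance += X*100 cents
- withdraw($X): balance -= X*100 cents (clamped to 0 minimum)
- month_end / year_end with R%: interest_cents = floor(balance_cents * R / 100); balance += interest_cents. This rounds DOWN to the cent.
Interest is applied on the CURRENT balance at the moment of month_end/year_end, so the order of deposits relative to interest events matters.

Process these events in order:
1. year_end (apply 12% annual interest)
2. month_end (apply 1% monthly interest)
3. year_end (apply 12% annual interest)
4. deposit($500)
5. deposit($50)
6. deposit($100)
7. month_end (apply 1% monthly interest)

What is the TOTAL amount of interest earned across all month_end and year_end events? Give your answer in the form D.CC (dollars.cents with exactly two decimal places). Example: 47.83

After 1 (year_end (apply 12% annual interest)): balance=$1120.00 total_interest=$120.00
After 2 (month_end (apply 1% monthly interest)): balance=$1131.20 total_interest=$131.20
After 3 (year_end (apply 12% annual interest)): balance=$1266.94 total_interest=$266.94
After 4 (deposit($500)): balance=$1766.94 total_interest=$266.94
After 5 (deposit($50)): balance=$1816.94 total_interest=$266.94
After 6 (deposit($100)): balance=$1916.94 total_interest=$266.94
After 7 (month_end (apply 1% monthly interest)): balance=$1936.10 total_interest=$286.10

Answer: 286.10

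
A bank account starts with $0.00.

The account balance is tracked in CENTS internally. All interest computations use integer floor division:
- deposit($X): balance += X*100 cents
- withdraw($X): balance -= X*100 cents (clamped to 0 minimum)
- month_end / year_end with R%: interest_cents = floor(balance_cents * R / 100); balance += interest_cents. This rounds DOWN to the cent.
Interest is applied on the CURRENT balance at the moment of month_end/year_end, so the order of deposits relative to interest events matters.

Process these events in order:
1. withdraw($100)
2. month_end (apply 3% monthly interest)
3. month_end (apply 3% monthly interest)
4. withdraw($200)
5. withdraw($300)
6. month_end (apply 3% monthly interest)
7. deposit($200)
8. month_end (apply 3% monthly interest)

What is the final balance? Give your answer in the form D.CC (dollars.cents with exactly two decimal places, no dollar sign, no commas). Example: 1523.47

Answer: 206.00

Derivation:
After 1 (withdraw($100)): balance=$0.00 total_interest=$0.00
After 2 (month_end (apply 3% monthly interest)): balance=$0.00 total_interest=$0.00
After 3 (month_end (apply 3% monthly interest)): balance=$0.00 total_interest=$0.00
After 4 (withdraw($200)): balance=$0.00 total_interest=$0.00
After 5 (withdraw($300)): balance=$0.00 total_interest=$0.00
After 6 (month_end (apply 3% monthly interest)): balance=$0.00 total_interest=$0.00
After 7 (deposit($200)): balance=$200.00 total_interest=$0.00
After 8 (month_end (apply 3% monthly interest)): balance=$206.00 total_interest=$6.00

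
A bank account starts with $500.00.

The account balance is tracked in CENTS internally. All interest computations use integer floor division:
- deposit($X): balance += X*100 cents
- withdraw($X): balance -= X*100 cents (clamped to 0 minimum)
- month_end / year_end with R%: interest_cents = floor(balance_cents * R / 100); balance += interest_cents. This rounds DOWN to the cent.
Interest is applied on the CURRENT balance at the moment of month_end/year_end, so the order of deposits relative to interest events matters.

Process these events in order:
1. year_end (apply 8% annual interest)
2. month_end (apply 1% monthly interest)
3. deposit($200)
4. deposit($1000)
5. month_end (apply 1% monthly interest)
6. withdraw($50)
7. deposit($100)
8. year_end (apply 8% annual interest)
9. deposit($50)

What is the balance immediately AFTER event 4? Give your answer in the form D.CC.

After 1 (year_end (apply 8% annual interest)): balance=$540.00 total_interest=$40.00
After 2 (month_end (apply 1% monthly interest)): balance=$545.40 total_interest=$45.40
After 3 (deposit($200)): balance=$745.40 total_interest=$45.40
After 4 (deposit($1000)): balance=$1745.40 total_interest=$45.40

Answer: 1745.40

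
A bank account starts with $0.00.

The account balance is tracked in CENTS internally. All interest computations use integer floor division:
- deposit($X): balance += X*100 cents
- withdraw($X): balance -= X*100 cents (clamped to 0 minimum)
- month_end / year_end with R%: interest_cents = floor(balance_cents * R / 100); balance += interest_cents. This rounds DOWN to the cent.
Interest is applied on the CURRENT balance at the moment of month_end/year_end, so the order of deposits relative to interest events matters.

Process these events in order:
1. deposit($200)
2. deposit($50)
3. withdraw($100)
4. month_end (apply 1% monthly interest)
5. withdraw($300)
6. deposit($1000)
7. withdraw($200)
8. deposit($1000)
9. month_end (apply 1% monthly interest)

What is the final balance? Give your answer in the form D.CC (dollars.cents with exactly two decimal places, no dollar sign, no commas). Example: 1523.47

After 1 (deposit($200)): balance=$200.00 total_interest=$0.00
After 2 (deposit($50)): balance=$250.00 total_interest=$0.00
After 3 (withdraw($100)): balance=$150.00 total_interest=$0.00
After 4 (month_end (apply 1% monthly interest)): balance=$151.50 total_interest=$1.50
After 5 (withdraw($300)): balance=$0.00 total_interest=$1.50
After 6 (deposit($1000)): balance=$1000.00 total_interest=$1.50
After 7 (withdraw($200)): balance=$800.00 total_interest=$1.50
After 8 (deposit($1000)): balance=$1800.00 total_interest=$1.50
After 9 (month_end (apply 1% monthly interest)): balance=$1818.00 total_interest=$19.50

Answer: 1818.00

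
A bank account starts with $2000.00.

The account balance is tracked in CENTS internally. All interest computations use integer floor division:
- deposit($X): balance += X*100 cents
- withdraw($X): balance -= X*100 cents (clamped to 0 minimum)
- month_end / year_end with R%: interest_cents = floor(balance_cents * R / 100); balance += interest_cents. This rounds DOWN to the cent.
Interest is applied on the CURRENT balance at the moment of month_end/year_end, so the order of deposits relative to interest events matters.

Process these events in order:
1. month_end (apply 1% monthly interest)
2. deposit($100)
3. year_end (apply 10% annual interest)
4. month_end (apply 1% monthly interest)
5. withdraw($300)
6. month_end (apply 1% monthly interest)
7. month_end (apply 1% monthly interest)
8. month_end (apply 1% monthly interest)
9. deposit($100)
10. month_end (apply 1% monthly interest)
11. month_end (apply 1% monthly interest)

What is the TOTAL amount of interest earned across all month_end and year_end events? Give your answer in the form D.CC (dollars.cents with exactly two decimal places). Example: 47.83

Answer: 362.14

Derivation:
After 1 (month_end (apply 1% monthly interest)): balance=$2020.00 total_interest=$20.00
After 2 (deposit($100)): balance=$2120.00 total_interest=$20.00
After 3 (year_end (apply 10% annual interest)): balance=$2332.00 total_interest=$232.00
After 4 (month_end (apply 1% monthly interest)): balance=$2355.32 total_interest=$255.32
After 5 (withdraw($300)): balance=$2055.32 total_interest=$255.32
After 6 (month_end (apply 1% monthly interest)): balance=$2075.87 total_interest=$275.87
After 7 (month_end (apply 1% monthly interest)): balance=$2096.62 total_interest=$296.62
After 8 (month_end (apply 1% monthly interest)): balance=$2117.58 total_interest=$317.58
After 9 (deposit($100)): balance=$2217.58 total_interest=$317.58
After 10 (month_end (apply 1% monthly interest)): balance=$2239.75 total_interest=$339.75
After 11 (month_end (apply 1% monthly interest)): balance=$2262.14 total_interest=$362.14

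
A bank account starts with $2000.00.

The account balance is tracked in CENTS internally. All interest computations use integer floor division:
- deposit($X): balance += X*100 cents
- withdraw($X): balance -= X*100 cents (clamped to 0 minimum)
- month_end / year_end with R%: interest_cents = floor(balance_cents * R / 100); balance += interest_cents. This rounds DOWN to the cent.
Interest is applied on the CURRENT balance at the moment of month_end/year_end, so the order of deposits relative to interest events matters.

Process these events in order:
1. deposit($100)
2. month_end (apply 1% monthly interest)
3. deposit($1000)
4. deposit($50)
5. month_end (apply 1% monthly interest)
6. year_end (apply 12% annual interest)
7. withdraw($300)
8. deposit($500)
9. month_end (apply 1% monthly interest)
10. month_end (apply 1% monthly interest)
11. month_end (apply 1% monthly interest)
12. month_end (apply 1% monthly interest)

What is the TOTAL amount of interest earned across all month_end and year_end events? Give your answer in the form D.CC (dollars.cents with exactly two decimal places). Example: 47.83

After 1 (deposit($100)): balance=$2100.00 total_interest=$0.00
After 2 (month_end (apply 1% monthly interest)): balance=$2121.00 total_interest=$21.00
After 3 (deposit($1000)): balance=$3121.00 total_interest=$21.00
After 4 (deposit($50)): balance=$3171.00 total_interest=$21.00
After 5 (month_end (apply 1% monthly interest)): balance=$3202.71 total_interest=$52.71
After 6 (year_end (apply 12% annual interest)): balance=$3587.03 total_interest=$437.03
After 7 (withdraw($300)): balance=$3287.03 total_interest=$437.03
After 8 (deposit($500)): balance=$3787.03 total_interest=$437.03
After 9 (month_end (apply 1% monthly interest)): balance=$3824.90 total_interest=$474.90
After 10 (month_end (apply 1% monthly interest)): balance=$3863.14 total_interest=$513.14
After 11 (month_end (apply 1% monthly interest)): balance=$3901.77 total_interest=$551.77
After 12 (month_end (apply 1% monthly interest)): balance=$3940.78 total_interest=$590.78

Answer: 590.78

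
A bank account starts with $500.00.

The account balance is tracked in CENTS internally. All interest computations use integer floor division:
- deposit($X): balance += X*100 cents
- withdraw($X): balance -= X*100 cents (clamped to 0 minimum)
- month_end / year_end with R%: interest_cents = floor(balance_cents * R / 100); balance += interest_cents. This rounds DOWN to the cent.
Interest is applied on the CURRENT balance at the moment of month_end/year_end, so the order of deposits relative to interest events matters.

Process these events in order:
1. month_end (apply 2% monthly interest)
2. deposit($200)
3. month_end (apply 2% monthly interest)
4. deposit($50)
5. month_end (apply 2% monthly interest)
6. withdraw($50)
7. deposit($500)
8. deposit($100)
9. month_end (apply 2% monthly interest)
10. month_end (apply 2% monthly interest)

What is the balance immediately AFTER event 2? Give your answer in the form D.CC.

Answer: 710.00

Derivation:
After 1 (month_end (apply 2% monthly interest)): balance=$510.00 total_interest=$10.00
After 2 (deposit($200)): balance=$710.00 total_interest=$10.00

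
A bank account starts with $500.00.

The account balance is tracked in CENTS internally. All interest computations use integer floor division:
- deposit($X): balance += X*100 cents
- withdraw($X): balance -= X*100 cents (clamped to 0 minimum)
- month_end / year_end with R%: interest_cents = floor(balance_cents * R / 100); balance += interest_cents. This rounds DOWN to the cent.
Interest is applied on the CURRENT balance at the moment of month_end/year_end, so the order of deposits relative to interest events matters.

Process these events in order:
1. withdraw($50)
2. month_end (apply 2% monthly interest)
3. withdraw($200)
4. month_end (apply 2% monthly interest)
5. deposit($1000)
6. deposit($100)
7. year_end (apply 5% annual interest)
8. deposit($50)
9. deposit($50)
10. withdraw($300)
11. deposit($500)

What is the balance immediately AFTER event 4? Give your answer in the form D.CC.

Answer: 264.18

Derivation:
After 1 (withdraw($50)): balance=$450.00 total_interest=$0.00
After 2 (month_end (apply 2% monthly interest)): balance=$459.00 total_interest=$9.00
After 3 (withdraw($200)): balance=$259.00 total_interest=$9.00
After 4 (month_end (apply 2% monthly interest)): balance=$264.18 total_interest=$14.18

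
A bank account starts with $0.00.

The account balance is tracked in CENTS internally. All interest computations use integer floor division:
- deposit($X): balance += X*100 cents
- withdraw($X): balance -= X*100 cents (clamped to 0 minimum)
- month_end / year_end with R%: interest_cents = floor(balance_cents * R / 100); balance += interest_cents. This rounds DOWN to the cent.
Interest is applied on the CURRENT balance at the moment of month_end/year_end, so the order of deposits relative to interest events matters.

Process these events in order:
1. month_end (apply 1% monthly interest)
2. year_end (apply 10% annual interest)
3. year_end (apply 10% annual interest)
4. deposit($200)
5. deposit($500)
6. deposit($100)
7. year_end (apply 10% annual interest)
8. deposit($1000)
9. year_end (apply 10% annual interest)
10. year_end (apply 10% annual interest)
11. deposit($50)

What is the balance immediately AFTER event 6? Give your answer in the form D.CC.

Answer: 800.00

Derivation:
After 1 (month_end (apply 1% monthly interest)): balance=$0.00 total_interest=$0.00
After 2 (year_end (apply 10% annual interest)): balance=$0.00 total_interest=$0.00
After 3 (year_end (apply 10% annual interest)): balance=$0.00 total_interest=$0.00
After 4 (deposit($200)): balance=$200.00 total_interest=$0.00
After 5 (deposit($500)): balance=$700.00 total_interest=$0.00
After 6 (deposit($100)): balance=$800.00 total_interest=$0.00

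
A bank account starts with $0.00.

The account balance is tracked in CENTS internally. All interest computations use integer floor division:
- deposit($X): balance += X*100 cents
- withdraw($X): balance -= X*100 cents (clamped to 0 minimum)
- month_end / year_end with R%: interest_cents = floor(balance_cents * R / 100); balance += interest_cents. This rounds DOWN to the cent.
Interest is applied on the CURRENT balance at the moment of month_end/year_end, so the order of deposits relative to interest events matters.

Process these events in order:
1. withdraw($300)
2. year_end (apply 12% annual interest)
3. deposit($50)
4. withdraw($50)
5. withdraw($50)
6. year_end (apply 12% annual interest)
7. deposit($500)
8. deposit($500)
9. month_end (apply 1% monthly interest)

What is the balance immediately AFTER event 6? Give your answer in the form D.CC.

Answer: 0.00

Derivation:
After 1 (withdraw($300)): balance=$0.00 total_interest=$0.00
After 2 (year_end (apply 12% annual interest)): balance=$0.00 total_interest=$0.00
After 3 (deposit($50)): balance=$50.00 total_interest=$0.00
After 4 (withdraw($50)): balance=$0.00 total_interest=$0.00
After 5 (withdraw($50)): balance=$0.00 total_interest=$0.00
After 6 (year_end (apply 12% annual interest)): balance=$0.00 total_interest=$0.00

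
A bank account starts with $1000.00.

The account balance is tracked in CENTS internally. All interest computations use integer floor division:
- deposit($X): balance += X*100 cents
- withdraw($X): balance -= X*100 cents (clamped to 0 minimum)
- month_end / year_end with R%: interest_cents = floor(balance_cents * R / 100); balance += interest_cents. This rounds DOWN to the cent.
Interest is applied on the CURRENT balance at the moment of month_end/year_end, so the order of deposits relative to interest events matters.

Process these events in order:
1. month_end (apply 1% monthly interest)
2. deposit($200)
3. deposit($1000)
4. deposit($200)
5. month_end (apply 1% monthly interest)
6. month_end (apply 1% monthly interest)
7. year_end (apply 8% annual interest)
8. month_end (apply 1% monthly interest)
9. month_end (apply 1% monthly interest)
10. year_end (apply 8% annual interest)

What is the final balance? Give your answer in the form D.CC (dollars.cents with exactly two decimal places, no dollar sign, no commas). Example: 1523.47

Answer: 2925.14

Derivation:
After 1 (month_end (apply 1% monthly interest)): balance=$1010.00 total_interest=$10.00
After 2 (deposit($200)): balance=$1210.00 total_interest=$10.00
After 3 (deposit($1000)): balance=$2210.00 total_interest=$10.00
After 4 (deposit($200)): balance=$2410.00 total_interest=$10.00
After 5 (month_end (apply 1% monthly interest)): balance=$2434.10 total_interest=$34.10
After 6 (month_end (apply 1% monthly interest)): balance=$2458.44 total_interest=$58.44
After 7 (year_end (apply 8% annual interest)): balance=$2655.11 total_interest=$255.11
After 8 (month_end (apply 1% monthly interest)): balance=$2681.66 total_interest=$281.66
After 9 (month_end (apply 1% monthly interest)): balance=$2708.47 total_interest=$308.47
After 10 (year_end (apply 8% annual interest)): balance=$2925.14 total_interest=$525.14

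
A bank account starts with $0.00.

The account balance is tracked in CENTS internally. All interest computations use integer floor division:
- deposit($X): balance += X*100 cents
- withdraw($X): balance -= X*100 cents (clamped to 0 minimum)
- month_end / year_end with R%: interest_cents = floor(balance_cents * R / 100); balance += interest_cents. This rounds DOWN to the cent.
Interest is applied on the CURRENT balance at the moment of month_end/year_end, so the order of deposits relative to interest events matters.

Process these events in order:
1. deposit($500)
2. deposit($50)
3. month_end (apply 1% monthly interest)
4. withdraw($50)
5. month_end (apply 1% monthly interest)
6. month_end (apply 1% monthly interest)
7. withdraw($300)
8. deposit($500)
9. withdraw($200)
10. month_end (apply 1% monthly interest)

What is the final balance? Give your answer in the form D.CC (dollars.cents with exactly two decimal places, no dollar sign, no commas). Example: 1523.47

Answer: 520.80

Derivation:
After 1 (deposit($500)): balance=$500.00 total_interest=$0.00
After 2 (deposit($50)): balance=$550.00 total_interest=$0.00
After 3 (month_end (apply 1% monthly interest)): balance=$555.50 total_interest=$5.50
After 4 (withdraw($50)): balance=$505.50 total_interest=$5.50
After 5 (month_end (apply 1% monthly interest)): balance=$510.55 total_interest=$10.55
After 6 (month_end (apply 1% monthly interest)): balance=$515.65 total_interest=$15.65
After 7 (withdraw($300)): balance=$215.65 total_interest=$15.65
After 8 (deposit($500)): balance=$715.65 total_interest=$15.65
After 9 (withdraw($200)): balance=$515.65 total_interest=$15.65
After 10 (month_end (apply 1% monthly interest)): balance=$520.80 total_interest=$20.80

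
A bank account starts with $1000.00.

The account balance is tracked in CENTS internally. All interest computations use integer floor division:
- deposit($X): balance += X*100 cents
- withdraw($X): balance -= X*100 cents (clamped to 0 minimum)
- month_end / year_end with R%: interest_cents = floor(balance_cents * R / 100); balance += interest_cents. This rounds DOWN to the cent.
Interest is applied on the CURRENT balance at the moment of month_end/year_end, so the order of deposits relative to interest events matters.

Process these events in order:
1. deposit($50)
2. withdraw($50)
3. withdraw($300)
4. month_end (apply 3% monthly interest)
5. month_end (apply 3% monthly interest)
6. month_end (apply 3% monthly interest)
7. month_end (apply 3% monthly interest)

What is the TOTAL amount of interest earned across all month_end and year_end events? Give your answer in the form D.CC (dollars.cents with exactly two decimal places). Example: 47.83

After 1 (deposit($50)): balance=$1050.00 total_interest=$0.00
After 2 (withdraw($50)): balance=$1000.00 total_interest=$0.00
After 3 (withdraw($300)): balance=$700.00 total_interest=$0.00
After 4 (month_end (apply 3% monthly interest)): balance=$721.00 total_interest=$21.00
After 5 (month_end (apply 3% monthly interest)): balance=$742.63 total_interest=$42.63
After 6 (month_end (apply 3% monthly interest)): balance=$764.90 total_interest=$64.90
After 7 (month_end (apply 3% monthly interest)): balance=$787.84 total_interest=$87.84

Answer: 87.84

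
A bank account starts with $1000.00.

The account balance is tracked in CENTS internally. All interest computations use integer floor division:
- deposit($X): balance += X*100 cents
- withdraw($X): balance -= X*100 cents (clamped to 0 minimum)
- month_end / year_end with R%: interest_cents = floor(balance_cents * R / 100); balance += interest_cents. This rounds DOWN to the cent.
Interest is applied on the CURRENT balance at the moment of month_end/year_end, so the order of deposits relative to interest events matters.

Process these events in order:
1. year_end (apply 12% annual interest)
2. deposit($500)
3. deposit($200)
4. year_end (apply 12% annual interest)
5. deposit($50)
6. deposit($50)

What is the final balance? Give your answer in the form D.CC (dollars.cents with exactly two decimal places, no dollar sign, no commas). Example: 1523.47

After 1 (year_end (apply 12% annual interest)): balance=$1120.00 total_interest=$120.00
After 2 (deposit($500)): balance=$1620.00 total_interest=$120.00
After 3 (deposit($200)): balance=$1820.00 total_interest=$120.00
After 4 (year_end (apply 12% annual interest)): balance=$2038.40 total_interest=$338.40
After 5 (deposit($50)): balance=$2088.40 total_interest=$338.40
After 6 (deposit($50)): balance=$2138.40 total_interest=$338.40

Answer: 2138.40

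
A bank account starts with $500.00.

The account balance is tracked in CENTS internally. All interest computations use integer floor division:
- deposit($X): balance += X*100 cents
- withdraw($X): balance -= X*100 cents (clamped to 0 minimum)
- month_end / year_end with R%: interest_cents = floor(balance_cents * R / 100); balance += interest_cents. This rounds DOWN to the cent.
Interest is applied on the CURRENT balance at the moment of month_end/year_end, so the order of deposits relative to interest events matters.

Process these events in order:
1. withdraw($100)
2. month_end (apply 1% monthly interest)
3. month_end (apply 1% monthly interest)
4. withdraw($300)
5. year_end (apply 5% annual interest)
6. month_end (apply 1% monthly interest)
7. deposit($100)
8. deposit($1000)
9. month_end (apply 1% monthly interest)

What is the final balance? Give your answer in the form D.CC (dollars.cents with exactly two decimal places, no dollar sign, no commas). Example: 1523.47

Answer: 1226.71

Derivation:
After 1 (withdraw($100)): balance=$400.00 total_interest=$0.00
After 2 (month_end (apply 1% monthly interest)): balance=$404.00 total_interest=$4.00
After 3 (month_end (apply 1% monthly interest)): balance=$408.04 total_interest=$8.04
After 4 (withdraw($300)): balance=$108.04 total_interest=$8.04
After 5 (year_end (apply 5% annual interest)): balance=$113.44 total_interest=$13.44
After 6 (month_end (apply 1% monthly interest)): balance=$114.57 total_interest=$14.57
After 7 (deposit($100)): balance=$214.57 total_interest=$14.57
After 8 (deposit($1000)): balance=$1214.57 total_interest=$14.57
After 9 (month_end (apply 1% monthly interest)): balance=$1226.71 total_interest=$26.71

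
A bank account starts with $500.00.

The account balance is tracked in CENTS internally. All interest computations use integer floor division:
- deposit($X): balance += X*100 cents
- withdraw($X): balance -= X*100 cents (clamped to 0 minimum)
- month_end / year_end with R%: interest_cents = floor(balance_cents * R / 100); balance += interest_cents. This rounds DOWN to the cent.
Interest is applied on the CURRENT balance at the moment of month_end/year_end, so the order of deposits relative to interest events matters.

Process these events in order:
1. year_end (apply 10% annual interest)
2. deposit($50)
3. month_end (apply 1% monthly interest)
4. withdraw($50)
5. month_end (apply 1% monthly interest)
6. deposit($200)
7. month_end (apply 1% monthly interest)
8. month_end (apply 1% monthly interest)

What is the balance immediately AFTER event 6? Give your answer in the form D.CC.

After 1 (year_end (apply 10% annual interest)): balance=$550.00 total_interest=$50.00
After 2 (deposit($50)): balance=$600.00 total_interest=$50.00
After 3 (month_end (apply 1% monthly interest)): balance=$606.00 total_interest=$56.00
After 4 (withdraw($50)): balance=$556.00 total_interest=$56.00
After 5 (month_end (apply 1% monthly interest)): balance=$561.56 total_interest=$61.56
After 6 (deposit($200)): balance=$761.56 total_interest=$61.56

Answer: 761.56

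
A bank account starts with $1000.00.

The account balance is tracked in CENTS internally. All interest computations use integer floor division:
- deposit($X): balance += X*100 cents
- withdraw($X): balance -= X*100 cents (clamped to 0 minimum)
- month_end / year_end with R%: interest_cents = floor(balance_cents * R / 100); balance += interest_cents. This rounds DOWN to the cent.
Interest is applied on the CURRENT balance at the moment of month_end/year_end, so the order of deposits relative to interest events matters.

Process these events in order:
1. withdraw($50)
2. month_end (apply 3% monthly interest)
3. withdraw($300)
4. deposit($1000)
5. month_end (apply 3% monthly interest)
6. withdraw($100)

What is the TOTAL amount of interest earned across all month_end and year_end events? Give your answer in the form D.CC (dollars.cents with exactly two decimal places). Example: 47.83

Answer: 78.85

Derivation:
After 1 (withdraw($50)): balance=$950.00 total_interest=$0.00
After 2 (month_end (apply 3% monthly interest)): balance=$978.50 total_interest=$28.50
After 3 (withdraw($300)): balance=$678.50 total_interest=$28.50
After 4 (deposit($1000)): balance=$1678.50 total_interest=$28.50
After 5 (month_end (apply 3% monthly interest)): balance=$1728.85 total_interest=$78.85
After 6 (withdraw($100)): balance=$1628.85 total_interest=$78.85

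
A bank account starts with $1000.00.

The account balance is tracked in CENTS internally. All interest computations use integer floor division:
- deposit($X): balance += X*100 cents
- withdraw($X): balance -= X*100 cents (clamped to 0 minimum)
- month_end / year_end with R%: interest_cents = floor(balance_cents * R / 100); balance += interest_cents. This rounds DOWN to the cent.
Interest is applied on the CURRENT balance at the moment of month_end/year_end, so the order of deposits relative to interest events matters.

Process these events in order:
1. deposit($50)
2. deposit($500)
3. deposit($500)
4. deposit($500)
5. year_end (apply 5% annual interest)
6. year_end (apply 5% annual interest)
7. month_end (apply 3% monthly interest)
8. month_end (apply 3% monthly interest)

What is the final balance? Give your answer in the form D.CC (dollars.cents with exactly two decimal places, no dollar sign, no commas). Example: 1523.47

After 1 (deposit($50)): balance=$1050.00 total_interest=$0.00
After 2 (deposit($500)): balance=$1550.00 total_interest=$0.00
After 3 (deposit($500)): balance=$2050.00 total_interest=$0.00
After 4 (deposit($500)): balance=$2550.00 total_interest=$0.00
After 5 (year_end (apply 5% annual interest)): balance=$2677.50 total_interest=$127.50
After 6 (year_end (apply 5% annual interest)): balance=$2811.37 total_interest=$261.37
After 7 (month_end (apply 3% monthly interest)): balance=$2895.71 total_interest=$345.71
After 8 (month_end (apply 3% monthly interest)): balance=$2982.58 total_interest=$432.58

Answer: 2982.58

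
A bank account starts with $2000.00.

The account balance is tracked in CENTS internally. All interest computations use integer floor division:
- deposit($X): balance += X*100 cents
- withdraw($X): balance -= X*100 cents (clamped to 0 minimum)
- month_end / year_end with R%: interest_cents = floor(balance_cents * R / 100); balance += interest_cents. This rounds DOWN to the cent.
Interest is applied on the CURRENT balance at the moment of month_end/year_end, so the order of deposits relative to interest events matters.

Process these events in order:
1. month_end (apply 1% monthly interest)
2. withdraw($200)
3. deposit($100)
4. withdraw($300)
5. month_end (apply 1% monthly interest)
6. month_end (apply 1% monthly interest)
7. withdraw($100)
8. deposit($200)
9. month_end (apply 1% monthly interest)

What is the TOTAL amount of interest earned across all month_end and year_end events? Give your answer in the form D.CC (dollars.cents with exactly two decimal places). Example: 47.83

Answer: 70.08

Derivation:
After 1 (month_end (apply 1% monthly interest)): balance=$2020.00 total_interest=$20.00
After 2 (withdraw($200)): balance=$1820.00 total_interest=$20.00
After 3 (deposit($100)): balance=$1920.00 total_interest=$20.00
After 4 (withdraw($300)): balance=$1620.00 total_interest=$20.00
After 5 (month_end (apply 1% monthly interest)): balance=$1636.20 total_interest=$36.20
After 6 (month_end (apply 1% monthly interest)): balance=$1652.56 total_interest=$52.56
After 7 (withdraw($100)): balance=$1552.56 total_interest=$52.56
After 8 (deposit($200)): balance=$1752.56 total_interest=$52.56
After 9 (month_end (apply 1% monthly interest)): balance=$1770.08 total_interest=$70.08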